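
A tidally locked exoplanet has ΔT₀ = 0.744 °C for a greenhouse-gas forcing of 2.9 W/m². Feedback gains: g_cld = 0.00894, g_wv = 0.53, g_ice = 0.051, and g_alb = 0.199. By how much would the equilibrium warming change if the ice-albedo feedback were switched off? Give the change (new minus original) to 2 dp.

Original: g = 0.78894, ΔT = 0.744/(1−0.78894) = 3.5251 °C.
Without ice-albedo: g' = 0.73794, ΔT' = 0.744/(1−0.73794) = 2.8390 °C.
Change = 2.8390 − 3.5251 = -0.69 °C.

-0.69 °C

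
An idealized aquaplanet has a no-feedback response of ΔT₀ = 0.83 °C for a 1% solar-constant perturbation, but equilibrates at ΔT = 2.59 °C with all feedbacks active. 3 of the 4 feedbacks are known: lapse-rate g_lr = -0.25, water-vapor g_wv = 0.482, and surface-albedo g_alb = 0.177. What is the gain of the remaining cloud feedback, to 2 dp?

Amplification A = ΔT/ΔT₀ = 2.59/0.83 = 3.12.
Total gain g = 1 − 1/A = 1 − 1/3.12 = 0.6795.
Known gains sum to -0.25 + 0.482 + 0.177 = 0.409.
g_cld = 0.6795 − 0.409 = 0.27.

0.27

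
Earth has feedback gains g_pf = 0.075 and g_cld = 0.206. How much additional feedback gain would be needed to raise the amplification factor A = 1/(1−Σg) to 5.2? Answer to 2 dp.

Current total gain = 0.281.
Target gain for A = 5.2: g* = 1 − 1/5.2 = 0.8077.
Additional gain needed = 0.8077 − 0.281 = 0.53.

0.53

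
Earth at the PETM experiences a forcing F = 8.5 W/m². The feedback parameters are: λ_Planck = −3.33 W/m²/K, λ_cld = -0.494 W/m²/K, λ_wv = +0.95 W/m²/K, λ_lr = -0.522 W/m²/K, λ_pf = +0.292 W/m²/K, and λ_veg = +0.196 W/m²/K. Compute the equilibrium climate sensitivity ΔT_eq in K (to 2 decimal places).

2.92 K

Net feedback parameter λ = (−3.33) + (-0.494) + (+0.95) + (-0.522) + (+0.292) + (+0.196) = -2.908 W/m²/K.
ΔT = −F/λ = −8.5/(-2.908) = 2.92 K.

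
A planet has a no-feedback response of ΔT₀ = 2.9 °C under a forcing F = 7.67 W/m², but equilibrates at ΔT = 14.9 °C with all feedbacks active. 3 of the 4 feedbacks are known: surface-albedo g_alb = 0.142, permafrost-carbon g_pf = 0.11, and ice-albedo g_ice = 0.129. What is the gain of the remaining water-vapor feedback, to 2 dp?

0.42

Amplification A = ΔT/ΔT₀ = 14.9/2.9 = 5.138.
Total gain g = 1 − 1/A = 1 − 1/5.138 = 0.8054.
Known gains sum to 0.142 + 0.11 + 0.129 = 0.381.
g_wv = 0.8054 − 0.381 = 0.42.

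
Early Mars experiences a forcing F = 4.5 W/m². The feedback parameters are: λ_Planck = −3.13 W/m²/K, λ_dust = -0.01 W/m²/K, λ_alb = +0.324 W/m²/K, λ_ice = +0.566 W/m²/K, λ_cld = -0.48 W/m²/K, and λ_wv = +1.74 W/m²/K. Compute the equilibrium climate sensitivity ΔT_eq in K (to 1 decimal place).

4.5 K

Net feedback parameter λ = (−3.13) + (-0.01) + (+0.324) + (+0.566) + (-0.48) + (+1.74) = -0.99 W/m²/K.
ΔT = −F/λ = −4.5/(-0.99) = 4.5 K.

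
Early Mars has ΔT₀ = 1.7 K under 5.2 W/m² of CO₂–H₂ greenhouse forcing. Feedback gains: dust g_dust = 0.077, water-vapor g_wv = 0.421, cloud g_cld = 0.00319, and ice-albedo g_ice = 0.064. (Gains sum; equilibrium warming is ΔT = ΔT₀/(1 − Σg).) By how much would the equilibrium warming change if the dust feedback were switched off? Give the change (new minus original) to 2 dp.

Original: g = 0.56519, ΔT = 1.7/(1−0.56519) = 3.9098 K.
Without dust: g' = 0.48819, ΔT' = 1.7/(1−0.48819) = 3.3215 K.
Change = 3.3215 − 3.9098 = -0.59 K.

-0.59 K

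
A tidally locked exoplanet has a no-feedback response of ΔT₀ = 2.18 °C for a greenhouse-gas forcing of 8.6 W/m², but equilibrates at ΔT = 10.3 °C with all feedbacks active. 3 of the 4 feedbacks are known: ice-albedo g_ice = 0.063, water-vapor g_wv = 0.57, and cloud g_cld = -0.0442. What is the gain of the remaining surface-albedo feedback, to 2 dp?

0.20

Amplification A = ΔT/ΔT₀ = 10.3/2.18 = 4.725.
Total gain g = 1 − 1/A = 1 − 1/4.725 = 0.7884.
Known gains sum to 0.063 + 0.57 − 0.0442 = 0.5888.
g_alb = 0.7884 − 0.5888 = 0.20.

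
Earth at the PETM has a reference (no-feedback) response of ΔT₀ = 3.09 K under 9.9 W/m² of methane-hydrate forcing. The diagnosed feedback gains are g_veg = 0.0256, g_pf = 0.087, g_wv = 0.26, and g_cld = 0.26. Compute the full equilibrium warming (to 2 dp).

Total gain g = 0.0256 + 0.087 + 0.26 + 0.26 = 0.6326.
Amplification A = 1/(1 − 0.6326) = 2.722.
ΔT = 3.09 × 2.722 = 8.41 K.

8.41 K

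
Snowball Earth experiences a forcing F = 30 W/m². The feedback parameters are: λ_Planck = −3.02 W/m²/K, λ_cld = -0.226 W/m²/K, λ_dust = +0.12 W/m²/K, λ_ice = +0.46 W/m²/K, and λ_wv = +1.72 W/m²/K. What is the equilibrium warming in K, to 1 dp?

31.7 K

Net feedback parameter λ = (−3.02) + (-0.226) + (+0.12) + (+0.46) + (+1.72) = -0.946 W/m²/K.
ΔT = −F/λ = −30/(-0.946) = 31.7 K.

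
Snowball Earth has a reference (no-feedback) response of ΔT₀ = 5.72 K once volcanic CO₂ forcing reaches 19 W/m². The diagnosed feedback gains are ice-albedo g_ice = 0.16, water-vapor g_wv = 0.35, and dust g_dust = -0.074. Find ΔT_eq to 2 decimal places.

10.14 K

Total gain g = 0.16 + 0.35 − 0.074 = 0.436.
Amplification A = 1/(1 − 0.436) = 1.773.
ΔT = 5.72 × 1.773 = 10.14 K.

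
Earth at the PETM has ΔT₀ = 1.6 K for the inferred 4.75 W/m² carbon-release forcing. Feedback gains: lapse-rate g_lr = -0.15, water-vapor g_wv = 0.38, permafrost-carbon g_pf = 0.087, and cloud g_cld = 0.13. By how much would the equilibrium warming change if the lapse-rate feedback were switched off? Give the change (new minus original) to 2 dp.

Original: g = 0.447, ΔT = 1.6/(1−0.447) = 2.8933 K.
Without lapse-rate: g' = 0.597, ΔT' = 1.6/(1−0.597) = 3.9702 K.
Change = 3.9702 − 2.8933 = 1.08 K.

1.08 K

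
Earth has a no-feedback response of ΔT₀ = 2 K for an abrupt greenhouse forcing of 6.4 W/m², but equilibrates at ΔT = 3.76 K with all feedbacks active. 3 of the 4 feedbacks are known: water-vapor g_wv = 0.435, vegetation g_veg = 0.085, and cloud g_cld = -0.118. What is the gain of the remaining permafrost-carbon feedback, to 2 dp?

0.07

Amplification A = ΔT/ΔT₀ = 3.76/2 = 1.88.
Total gain g = 1 − 1/A = 1 − 1/1.88 = 0.4681.
Known gains sum to 0.435 + 0.085 − 0.118 = 0.402.
g_pf = 0.4681 − 0.402 = 0.07.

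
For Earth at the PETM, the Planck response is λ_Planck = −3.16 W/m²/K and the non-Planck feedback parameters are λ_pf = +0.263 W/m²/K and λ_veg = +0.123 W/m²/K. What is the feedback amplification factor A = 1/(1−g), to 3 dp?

1.139

Convert to gains: g_pf = 0.263/3.16 = 0.08323; g_veg = 0.123/3.16 = 0.03892.
Total gain g = 0.12215.
A = 1/(1 − 0.12215) = 1.139.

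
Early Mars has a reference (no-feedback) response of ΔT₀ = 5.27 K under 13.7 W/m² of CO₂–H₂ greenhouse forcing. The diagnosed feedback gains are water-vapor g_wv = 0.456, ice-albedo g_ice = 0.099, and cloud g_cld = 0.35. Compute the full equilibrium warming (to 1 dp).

Total gain g = 0.456 + 0.099 + 0.35 = 0.905.
Amplification A = 1/(1 − 0.905) = 10.53.
ΔT = 5.27 × 10.53 = 55.5 K.

55.5 K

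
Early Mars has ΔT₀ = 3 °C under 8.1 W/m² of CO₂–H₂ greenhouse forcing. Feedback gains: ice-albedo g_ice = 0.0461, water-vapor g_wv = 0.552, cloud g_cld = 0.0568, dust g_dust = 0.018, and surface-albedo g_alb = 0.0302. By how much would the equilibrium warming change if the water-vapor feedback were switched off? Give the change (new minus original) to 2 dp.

Original: g = 0.7031, ΔT = 3/(1−0.7031) = 10.1044 °C.
Without water-vapor: g' = 0.1511, ΔT' = 3/(1−0.1511) = 3.5340 °C.
Change = 3.5340 − 10.1044 = -6.57 °C.

-6.57 °C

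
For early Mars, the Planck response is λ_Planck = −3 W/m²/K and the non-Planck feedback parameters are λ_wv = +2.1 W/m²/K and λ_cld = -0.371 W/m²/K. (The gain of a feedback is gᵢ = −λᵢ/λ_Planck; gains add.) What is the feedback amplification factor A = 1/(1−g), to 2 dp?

2.36

Convert to gains: g_wv = 2.1/3 = 0.7; g_cld = -0.371/3 = -0.1237.
Total gain g = 0.5763.
A = 1/(1 − 0.5763) = 2.36.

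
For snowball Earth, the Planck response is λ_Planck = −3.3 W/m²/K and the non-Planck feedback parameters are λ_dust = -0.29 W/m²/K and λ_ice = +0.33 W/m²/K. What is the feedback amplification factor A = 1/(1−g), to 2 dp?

1.01

Convert to gains: g_dust = -0.29/3.3 = -0.08788; g_ice = 0.33/3.3 = 0.1.
Total gain g = 0.01212.
A = 1/(1 − 0.01212) = 1.01.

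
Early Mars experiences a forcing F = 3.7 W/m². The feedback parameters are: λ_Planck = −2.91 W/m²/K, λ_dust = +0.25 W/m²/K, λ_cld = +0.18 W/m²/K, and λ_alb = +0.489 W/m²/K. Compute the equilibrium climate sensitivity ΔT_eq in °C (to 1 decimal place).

1.9 °C

Net feedback parameter λ = (−2.91) + (+0.25) + (+0.18) + (+0.489) = -1.991 W/m²/K.
ΔT = −F/λ = −3.7/(-1.991) = 1.9 °C.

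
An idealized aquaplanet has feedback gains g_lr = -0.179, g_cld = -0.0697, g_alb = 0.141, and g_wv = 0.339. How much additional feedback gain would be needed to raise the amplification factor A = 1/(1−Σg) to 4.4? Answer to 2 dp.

0.54

Current total gain = 0.2313.
Target gain for A = 4.4: g* = 1 − 1/4.4 = 0.7727.
Additional gain needed = 0.7727 − 0.2313 = 0.54.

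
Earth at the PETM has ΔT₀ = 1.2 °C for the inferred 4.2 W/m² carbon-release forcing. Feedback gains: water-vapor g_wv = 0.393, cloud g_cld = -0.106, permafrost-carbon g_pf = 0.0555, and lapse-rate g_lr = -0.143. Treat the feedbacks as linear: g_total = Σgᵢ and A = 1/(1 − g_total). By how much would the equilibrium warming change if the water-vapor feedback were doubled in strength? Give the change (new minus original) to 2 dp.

1.45 °C

Original: g = 0.1995, ΔT = 1.2/(1−0.1995) = 1.4991 °C.
With doubled water-vapor: g' = 0.5925, ΔT' = 1.2/(1−0.5925) = 2.9448 °C.
Change = 2.9448 − 1.4991 = 1.45 °C.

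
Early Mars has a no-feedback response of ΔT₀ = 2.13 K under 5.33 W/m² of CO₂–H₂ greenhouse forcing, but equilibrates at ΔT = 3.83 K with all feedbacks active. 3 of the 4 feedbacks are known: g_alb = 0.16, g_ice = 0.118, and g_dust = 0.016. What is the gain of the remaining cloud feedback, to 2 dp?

Amplification A = ΔT/ΔT₀ = 3.83/2.13 = 1.798.
Total gain g = 1 − 1/A = 1 − 1/1.798 = 0.4438.
Known gains sum to 0.16 + 0.118 + 0.016 = 0.294.
g_cld = 0.4438 − 0.294 = 0.15.

0.15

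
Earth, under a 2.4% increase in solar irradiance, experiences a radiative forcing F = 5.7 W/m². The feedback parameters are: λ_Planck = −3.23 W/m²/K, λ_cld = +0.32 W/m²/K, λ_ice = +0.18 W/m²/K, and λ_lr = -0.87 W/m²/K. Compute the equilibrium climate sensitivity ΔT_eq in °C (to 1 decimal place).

1.6 °C

Net feedback parameter λ = (−3.23) + (+0.32) + (+0.18) + (-0.87) = -3.6 W/m²/K.
ΔT = −F/λ = −5.7/(-3.6) = 1.6 °C.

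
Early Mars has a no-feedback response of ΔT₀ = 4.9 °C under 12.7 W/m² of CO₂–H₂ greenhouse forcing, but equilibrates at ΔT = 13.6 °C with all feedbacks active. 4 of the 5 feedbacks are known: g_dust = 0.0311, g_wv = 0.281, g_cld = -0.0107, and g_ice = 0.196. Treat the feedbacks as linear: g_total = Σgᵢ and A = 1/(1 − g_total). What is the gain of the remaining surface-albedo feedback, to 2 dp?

Amplification A = ΔT/ΔT₀ = 13.6/4.9 = 2.776.
Total gain g = 1 − 1/A = 1 − 1/2.776 = 0.6398.
Known gains sum to 0.0311 + 0.281 − 0.0107 + 0.196 = 0.4974.
g_alb = 0.6398 − 0.4974 = 0.14.

0.14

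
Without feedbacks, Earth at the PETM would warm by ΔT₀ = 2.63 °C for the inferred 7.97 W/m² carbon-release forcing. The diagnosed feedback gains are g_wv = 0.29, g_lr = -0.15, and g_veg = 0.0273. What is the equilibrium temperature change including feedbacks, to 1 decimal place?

3.2 °C

Total gain g = 0.29 − 0.15 + 0.0273 = 0.1673.
Amplification A = 1/(1 − 0.1673) = 1.201.
ΔT = 2.63 × 1.201 = 3.2 °C.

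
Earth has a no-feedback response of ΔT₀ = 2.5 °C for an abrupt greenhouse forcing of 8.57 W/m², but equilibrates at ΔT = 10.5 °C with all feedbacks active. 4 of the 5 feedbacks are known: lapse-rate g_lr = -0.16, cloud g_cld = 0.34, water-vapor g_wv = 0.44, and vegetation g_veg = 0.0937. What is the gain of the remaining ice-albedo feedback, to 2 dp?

Amplification A = ΔT/ΔT₀ = 10.5/2.5 = 4.2.
Total gain g = 1 − 1/A = 1 − 1/4.2 = 0.7619.
Known gains sum to -0.16 + 0.34 + 0.44 + 0.0937 = 0.7137.
g_ice = 0.7619 − 0.7137 = 0.05.

0.05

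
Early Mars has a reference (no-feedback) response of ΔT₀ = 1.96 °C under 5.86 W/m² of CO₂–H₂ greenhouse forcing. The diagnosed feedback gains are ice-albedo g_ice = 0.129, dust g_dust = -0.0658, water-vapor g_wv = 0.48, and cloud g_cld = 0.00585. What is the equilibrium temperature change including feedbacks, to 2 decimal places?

Total gain g = 0.129 − 0.0658 + 0.48 + 0.00585 = 0.54905.
Amplification A = 1/(1 − 0.54905) = 2.218.
ΔT = 1.96 × 2.218 = 4.35 °C.

4.35 °C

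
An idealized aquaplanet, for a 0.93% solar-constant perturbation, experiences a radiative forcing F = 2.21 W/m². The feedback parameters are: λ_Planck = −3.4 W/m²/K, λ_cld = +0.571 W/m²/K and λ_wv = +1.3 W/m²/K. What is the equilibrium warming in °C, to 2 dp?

Net feedback parameter λ = (−3.4) + (+0.571) + (+1.3) = -1.529 W/m²/K.
ΔT = −F/λ = −2.21/(-1.529) = 1.45 °C.

1.45 °C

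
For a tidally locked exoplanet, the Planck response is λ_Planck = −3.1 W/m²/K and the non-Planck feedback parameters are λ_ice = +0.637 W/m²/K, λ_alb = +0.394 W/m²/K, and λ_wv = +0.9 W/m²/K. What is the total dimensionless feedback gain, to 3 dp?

0.623

Convert to gains: g_ice = 0.637/3.1 = 0.2055; g_alb = 0.394/3.1 = 0.1271; g_wv = 0.9/3.1 = 0.2903.
Total gain g = 0.6229.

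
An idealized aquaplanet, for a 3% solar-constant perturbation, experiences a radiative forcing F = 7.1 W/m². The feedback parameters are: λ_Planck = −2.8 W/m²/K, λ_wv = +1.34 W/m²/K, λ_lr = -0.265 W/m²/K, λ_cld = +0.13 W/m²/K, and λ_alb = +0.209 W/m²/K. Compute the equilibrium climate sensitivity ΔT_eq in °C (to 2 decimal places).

5.12 °C

Net feedback parameter λ = (−2.8) + (+1.34) + (-0.265) + (+0.13) + (+0.209) = -1.386 W/m²/K.
ΔT = −F/λ = −7.1/(-1.386) = 5.12 °C.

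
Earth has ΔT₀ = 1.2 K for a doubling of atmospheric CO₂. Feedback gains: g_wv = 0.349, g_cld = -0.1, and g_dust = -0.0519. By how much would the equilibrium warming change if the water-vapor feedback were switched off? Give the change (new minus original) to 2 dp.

Original: g = 0.1971, ΔT = 1.2/(1−0.1971) = 1.4946 K.
Without water-vapor: g' = -0.1519, ΔT' = 1.2/(1+0.1519) = 1.0418 K.
Change = 1.0418 − 1.4946 = -0.45 K.

-0.45 K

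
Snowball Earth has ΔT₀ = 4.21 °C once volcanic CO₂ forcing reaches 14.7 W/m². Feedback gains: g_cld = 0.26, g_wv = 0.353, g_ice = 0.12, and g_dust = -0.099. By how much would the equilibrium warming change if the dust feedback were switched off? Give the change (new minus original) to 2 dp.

Original: g = 0.634, ΔT = 4.21/(1−0.634) = 11.5027 °C.
Without dust: g' = 0.733, ΔT' = 4.21/(1−0.733) = 15.7678 °C.
Change = 15.7678 − 11.5027 = 4.27 °C.

4.27 °C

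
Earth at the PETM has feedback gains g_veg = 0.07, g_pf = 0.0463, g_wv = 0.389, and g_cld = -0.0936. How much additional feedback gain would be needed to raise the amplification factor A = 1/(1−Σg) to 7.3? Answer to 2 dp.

Current total gain = 0.4117.
Target gain for A = 7.3: g* = 1 − 1/7.3 = 0.863.
Additional gain needed = 0.863 − 0.4117 = 0.45.

0.45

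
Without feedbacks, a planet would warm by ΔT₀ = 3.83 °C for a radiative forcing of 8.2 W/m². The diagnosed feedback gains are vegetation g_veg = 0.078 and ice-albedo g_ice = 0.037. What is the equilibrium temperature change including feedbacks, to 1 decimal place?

Total gain g = 0.078 + 0.037 = 0.115.
Amplification A = 1/(1 − 0.115) = 1.13.
ΔT = 3.83 × 1.13 = 4.3 °C.

4.3 °C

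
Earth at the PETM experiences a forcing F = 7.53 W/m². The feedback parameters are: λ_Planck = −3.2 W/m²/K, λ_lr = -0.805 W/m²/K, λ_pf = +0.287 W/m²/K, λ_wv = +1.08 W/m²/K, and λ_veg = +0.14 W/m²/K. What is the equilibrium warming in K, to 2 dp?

Net feedback parameter λ = (−3.2) + (-0.805) + (+0.287) + (+1.08) + (+0.14) = -2.498 W/m²/K.
ΔT = −F/λ = −7.53/(-2.498) = 3.01 K.

3.01 K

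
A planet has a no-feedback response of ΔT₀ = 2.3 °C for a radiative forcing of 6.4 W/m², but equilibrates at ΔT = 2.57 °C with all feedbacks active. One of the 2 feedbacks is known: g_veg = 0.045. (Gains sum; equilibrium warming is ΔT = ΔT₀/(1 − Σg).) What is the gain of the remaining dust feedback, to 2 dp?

Amplification A = ΔT/ΔT₀ = 2.57/2.3 = 1.117.
Total gain g = 1 − 1/A = 1 − 1/1.117 = 0.1047.
The known gain is 0.045.
g_dust = 0.1047 − 0.045 = 0.06.

0.06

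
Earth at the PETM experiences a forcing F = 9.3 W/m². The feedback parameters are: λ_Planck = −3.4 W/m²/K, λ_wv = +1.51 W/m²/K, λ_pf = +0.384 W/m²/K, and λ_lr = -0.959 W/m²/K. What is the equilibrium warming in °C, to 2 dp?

Net feedback parameter λ = (−3.4) + (+1.51) + (+0.384) + (-0.959) = -2.465 W/m²/K.
ΔT = −F/λ = −9.3/(-2.465) = 3.77 °C.

3.77 °C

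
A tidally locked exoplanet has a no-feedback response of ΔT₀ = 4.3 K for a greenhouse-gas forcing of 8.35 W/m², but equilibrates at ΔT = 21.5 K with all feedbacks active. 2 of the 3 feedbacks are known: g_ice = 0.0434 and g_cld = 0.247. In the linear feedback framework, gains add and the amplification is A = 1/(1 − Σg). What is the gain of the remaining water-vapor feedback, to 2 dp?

0.51

Amplification A = ΔT/ΔT₀ = 21.5/4.3 = 5.
Total gain g = 1 − 1/A = 1 − 1/5 = 0.8.
Known gains sum to 0.0434 + 0.247 = 0.2904.
g_wv = 0.8 − 0.2904 = 0.51.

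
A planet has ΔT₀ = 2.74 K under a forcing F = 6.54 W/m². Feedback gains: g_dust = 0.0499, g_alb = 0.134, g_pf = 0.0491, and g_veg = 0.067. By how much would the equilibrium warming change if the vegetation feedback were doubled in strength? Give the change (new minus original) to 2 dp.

Original: g = 0.3, ΔT = 2.74/(1−0.3) = 3.9143 K.
With doubled vegetation: g' = 0.367, ΔT' = 2.74/(1−0.367) = 4.3286 K.
Change = 4.3286 − 3.9143 = 0.41 K.

0.41 K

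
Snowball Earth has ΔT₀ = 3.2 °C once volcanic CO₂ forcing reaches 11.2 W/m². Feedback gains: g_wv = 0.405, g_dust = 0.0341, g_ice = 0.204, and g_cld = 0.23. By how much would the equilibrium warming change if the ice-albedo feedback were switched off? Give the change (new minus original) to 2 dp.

-15.55 °C

Original: g = 0.8731, ΔT = 3.2/(1−0.8731) = 25.2167 °C.
Without ice-albedo: g' = 0.6691, ΔT' = 3.2/(1−0.6691) = 9.6706 °C.
Change = 9.6706 − 25.2167 = -15.55 °C.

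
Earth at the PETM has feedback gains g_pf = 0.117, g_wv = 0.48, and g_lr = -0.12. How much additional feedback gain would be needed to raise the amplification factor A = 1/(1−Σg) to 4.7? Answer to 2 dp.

0.31

Current total gain = 0.477.
Target gain for A = 4.7: g* = 1 − 1/4.7 = 0.7872.
Additional gain needed = 0.7872 − 0.477 = 0.31.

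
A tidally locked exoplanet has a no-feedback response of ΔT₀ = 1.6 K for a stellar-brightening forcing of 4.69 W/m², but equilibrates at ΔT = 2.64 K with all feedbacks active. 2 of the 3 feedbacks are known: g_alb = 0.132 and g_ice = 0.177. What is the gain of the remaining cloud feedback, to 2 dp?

0.08

Amplification A = ΔT/ΔT₀ = 2.64/1.6 = 1.65.
Total gain g = 1 − 1/A = 1 − 1/1.65 = 0.3939.
Known gains sum to 0.132 + 0.177 = 0.309.
g_cld = 0.3939 − 0.309 = 0.08.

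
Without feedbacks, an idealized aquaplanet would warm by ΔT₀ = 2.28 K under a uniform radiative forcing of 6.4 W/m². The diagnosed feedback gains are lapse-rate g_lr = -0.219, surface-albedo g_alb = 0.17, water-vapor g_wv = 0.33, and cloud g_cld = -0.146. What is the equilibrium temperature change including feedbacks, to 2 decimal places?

Total gain g = -0.219 + 0.17 + 0.33 − 0.146 = 0.135.
Amplification A = 1/(1 − 0.135) = 1.156.
ΔT = 2.28 × 1.156 = 2.64 K.

2.64 K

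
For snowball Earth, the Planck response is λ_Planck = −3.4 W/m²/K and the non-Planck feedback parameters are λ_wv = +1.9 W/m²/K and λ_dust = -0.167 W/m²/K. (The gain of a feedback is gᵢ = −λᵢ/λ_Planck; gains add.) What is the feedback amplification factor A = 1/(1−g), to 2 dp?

2.04

Convert to gains: g_wv = 1.9/3.4 = 0.5588; g_dust = -0.167/3.4 = -0.04912.
Total gain g = 0.50968.
A = 1/(1 − 0.50968) = 2.04.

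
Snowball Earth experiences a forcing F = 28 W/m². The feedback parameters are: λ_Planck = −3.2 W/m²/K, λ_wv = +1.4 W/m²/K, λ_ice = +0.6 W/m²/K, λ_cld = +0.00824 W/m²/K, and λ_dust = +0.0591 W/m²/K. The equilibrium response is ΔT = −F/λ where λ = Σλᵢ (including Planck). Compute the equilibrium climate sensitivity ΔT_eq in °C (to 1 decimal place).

24.7 °C

Net feedback parameter λ = (−3.2) + (+1.4) + (+0.6) + (+0.00824) + (+0.0591) = -1.13266 W/m²/K.
ΔT = −F/λ = −28/(-1.13266) = 24.7 °C.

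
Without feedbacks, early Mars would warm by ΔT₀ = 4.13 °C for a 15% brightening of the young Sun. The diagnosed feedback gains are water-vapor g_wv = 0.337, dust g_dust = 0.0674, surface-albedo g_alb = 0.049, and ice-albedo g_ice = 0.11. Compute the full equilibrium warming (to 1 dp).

Total gain g = 0.337 + 0.0674 + 0.049 + 0.11 = 0.5634.
Amplification A = 1/(1 − 0.5634) = 2.29.
ΔT = 4.13 × 2.29 = 9.5 °C.

9.5 °C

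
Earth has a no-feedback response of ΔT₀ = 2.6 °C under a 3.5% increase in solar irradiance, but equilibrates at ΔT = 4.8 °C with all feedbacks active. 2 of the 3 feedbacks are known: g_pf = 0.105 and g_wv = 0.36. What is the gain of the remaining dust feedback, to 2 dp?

Amplification A = ΔT/ΔT₀ = 4.8/2.6 = 1.846.
Total gain g = 1 − 1/A = 1 − 1/1.846 = 0.4583.
Known gains sum to 0.105 + 0.36 = 0.465.
g_dust = 0.4583 − 0.465 = -0.01.

-0.01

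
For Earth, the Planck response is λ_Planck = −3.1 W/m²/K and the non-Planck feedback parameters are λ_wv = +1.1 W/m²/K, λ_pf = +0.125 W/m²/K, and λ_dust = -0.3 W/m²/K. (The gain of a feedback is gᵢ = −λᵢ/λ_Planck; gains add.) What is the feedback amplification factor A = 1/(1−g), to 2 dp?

1.43

Convert to gains: g_wv = 1.1/3.1 = 0.3548; g_pf = 0.125/3.1 = 0.04032; g_dust = -0.3/3.1 = -0.09677.
Total gain g = 0.29835.
A = 1/(1 − 0.29835) = 1.43.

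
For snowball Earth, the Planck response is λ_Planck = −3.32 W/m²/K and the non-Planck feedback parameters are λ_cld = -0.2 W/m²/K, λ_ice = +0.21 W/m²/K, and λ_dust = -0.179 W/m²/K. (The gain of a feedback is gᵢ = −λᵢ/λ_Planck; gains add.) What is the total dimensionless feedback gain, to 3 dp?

Convert to gains: g_cld = -0.2/3.32 = -0.06024; g_ice = 0.21/3.32 = 0.06325; g_dust = -0.179/3.32 = -0.05392.
Total gain g = -0.05091.

-0.051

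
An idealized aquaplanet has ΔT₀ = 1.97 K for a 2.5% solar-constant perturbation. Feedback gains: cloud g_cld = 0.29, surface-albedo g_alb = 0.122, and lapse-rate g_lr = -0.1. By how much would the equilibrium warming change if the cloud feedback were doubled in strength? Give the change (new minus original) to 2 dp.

Original: g = 0.312, ΔT = 1.97/(1−0.312) = 2.8634 K.
With doubled cloud: g' = 0.602, ΔT' = 1.97/(1−0.602) = 4.9497 K.
Change = 4.9497 − 2.8634 = 2.09 K.

2.09 K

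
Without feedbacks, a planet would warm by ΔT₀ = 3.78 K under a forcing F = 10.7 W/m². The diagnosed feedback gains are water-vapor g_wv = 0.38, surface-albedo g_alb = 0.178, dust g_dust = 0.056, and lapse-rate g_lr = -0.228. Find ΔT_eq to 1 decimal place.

6.2 K

Total gain g = 0.38 + 0.178 + 0.056 − 0.228 = 0.386.
Amplification A = 1/(1 − 0.386) = 1.629.
ΔT = 3.78 × 1.629 = 6.2 K.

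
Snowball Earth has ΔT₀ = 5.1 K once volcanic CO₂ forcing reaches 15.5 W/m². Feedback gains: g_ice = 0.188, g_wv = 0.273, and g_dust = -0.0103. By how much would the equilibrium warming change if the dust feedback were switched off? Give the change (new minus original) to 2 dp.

Original: g = 0.4507, ΔT = 5.1/(1−0.4507) = 9.2845 K.
Without dust: g' = 0.461, ΔT' = 5.1/(1−0.461) = 9.4620 K.
Change = 9.4620 − 9.2845 = 0.18 K.

0.18 K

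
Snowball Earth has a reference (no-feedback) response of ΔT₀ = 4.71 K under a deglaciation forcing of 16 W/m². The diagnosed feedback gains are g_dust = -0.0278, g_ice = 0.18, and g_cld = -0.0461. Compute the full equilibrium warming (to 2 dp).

Total gain g = -0.0278 + 0.18 − 0.0461 = 0.1061.
Amplification A = 1/(1 − 0.1061) = 1.119.
ΔT = 4.71 × 1.119 = 5.27 K.

5.27 K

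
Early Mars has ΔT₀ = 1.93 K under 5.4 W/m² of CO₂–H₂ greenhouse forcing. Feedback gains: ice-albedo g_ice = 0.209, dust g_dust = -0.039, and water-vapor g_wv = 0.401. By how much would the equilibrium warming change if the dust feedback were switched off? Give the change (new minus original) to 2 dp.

0.45 K

Original: g = 0.571, ΔT = 1.93/(1−0.571) = 4.4988 K.
Without dust: g' = 0.61, ΔT' = 1.93/(1−0.61) = 4.9487 K.
Change = 4.9487 − 4.4988 = 0.45 K.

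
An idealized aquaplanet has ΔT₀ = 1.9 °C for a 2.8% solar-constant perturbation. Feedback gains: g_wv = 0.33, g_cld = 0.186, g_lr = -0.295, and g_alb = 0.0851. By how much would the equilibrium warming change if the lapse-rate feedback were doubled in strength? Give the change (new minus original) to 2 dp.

Original: g = 0.3061, ΔT = 1.9/(1−0.3061) = 2.7381 °C.
With doubled lapse-rate: g' = 0.0111, ΔT' = 1.9/(1−0.0111) = 1.9213 °C.
Change = 1.9213 − 2.7381 = -0.82 °C.

-0.82 °C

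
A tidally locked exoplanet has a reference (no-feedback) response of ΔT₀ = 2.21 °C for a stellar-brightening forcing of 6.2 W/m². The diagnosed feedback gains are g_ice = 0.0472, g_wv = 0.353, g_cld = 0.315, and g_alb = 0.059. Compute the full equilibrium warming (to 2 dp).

9.79 °C

Total gain g = 0.0472 + 0.353 + 0.315 + 0.059 = 0.7742.
Amplification A = 1/(1 − 0.7742) = 4.429.
ΔT = 2.21 × 4.429 = 9.79 °C.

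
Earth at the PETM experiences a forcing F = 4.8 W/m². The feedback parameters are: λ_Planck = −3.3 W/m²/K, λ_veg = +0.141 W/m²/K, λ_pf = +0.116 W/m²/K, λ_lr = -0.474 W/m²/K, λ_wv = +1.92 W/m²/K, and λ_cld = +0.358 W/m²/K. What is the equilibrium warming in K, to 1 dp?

3.9 K

Net feedback parameter λ = (−3.3) + (+0.141) + (+0.116) + (-0.474) + (+1.92) + (+0.358) = -1.239 W/m²/K.
ΔT = −F/λ = −4.8/(-1.239) = 3.9 K.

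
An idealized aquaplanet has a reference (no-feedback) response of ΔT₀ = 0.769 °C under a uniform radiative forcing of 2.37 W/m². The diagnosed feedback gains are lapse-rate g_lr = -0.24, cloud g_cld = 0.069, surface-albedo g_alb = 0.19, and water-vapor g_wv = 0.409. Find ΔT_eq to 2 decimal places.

1.34 °C

Total gain g = -0.24 + 0.069 + 0.19 + 0.409 = 0.428.
Amplification A = 1/(1 − 0.428) = 1.748.
ΔT = 0.769 × 1.748 = 1.34 °C.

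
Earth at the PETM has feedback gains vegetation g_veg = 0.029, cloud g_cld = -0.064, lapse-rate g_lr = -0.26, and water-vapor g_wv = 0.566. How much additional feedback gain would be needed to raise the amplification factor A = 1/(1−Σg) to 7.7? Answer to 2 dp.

0.60

Current total gain = 0.271.
Target gain for A = 7.7: g* = 1 − 1/7.7 = 0.8701.
Additional gain needed = 0.8701 − 0.271 = 0.60.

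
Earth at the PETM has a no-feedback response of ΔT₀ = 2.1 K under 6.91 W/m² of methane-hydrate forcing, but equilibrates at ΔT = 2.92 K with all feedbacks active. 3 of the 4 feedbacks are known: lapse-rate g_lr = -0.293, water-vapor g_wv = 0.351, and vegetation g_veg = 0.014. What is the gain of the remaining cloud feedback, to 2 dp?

0.21

Amplification A = ΔT/ΔT₀ = 2.92/2.1 = 1.39.
Total gain g = 1 − 1/A = 1 − 1/1.39 = 0.2806.
Known gains sum to -0.293 + 0.351 + 0.014 = 0.072.
g_cld = 0.2806 − 0.072 = 0.21.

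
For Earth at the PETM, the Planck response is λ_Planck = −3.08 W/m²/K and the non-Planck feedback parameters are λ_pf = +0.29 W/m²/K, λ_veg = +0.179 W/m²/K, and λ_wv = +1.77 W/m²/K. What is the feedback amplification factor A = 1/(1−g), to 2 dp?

Convert to gains: g_pf = 0.29/3.08 = 0.09416; g_veg = 0.179/3.08 = 0.05812; g_wv = 1.77/3.08 = 0.5747.
Total gain g = 0.72698.
A = 1/(1 − 0.72698) = 3.66.

3.66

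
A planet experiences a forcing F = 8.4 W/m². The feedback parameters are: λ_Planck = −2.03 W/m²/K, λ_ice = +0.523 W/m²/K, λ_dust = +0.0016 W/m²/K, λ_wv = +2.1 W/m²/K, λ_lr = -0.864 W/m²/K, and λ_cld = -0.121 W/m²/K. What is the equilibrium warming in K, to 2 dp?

21.52 K

Net feedback parameter λ = (−2.03) + (+0.523) + (+0.0016) + (+2.1) + (-0.864) + (-0.121) = -0.3904 W/m²/K.
ΔT = −F/λ = −8.4/(-0.3904) = 21.52 K.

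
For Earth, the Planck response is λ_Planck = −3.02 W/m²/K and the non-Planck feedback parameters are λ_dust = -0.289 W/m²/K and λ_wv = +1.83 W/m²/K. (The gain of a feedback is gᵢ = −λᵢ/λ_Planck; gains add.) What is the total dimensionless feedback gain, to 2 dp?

0.51

Convert to gains: g_dust = -0.289/3.02 = -0.0957; g_wv = 1.83/3.02 = 0.606.
Total gain g = 0.5103.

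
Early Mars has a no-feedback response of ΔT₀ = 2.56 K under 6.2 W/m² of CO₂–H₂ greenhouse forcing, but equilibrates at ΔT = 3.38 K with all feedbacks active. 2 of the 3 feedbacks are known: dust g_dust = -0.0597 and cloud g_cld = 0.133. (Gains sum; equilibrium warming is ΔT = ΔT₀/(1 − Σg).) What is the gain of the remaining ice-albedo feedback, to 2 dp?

Amplification A = ΔT/ΔT₀ = 3.38/2.56 = 1.32.
Total gain g = 1 − 1/A = 1 − 1/1.32 = 0.2424.
Known gains sum to -0.0597 + 0.133 = 0.0733.
g_ice = 0.2424 − 0.0733 = 0.17.

0.17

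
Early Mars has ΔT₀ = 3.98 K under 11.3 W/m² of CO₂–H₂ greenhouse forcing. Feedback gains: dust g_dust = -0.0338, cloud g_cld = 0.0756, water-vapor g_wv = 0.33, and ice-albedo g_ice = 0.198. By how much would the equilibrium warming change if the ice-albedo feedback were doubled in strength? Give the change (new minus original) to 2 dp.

7.89 K

Original: g = 0.5698, ΔT = 3.98/(1−0.5698) = 9.2515 K.
With doubled ice-albedo: g' = 0.7678, ΔT' = 3.98/(1−0.7678) = 17.1404 K.
Change = 17.1404 − 9.2515 = 7.89 K.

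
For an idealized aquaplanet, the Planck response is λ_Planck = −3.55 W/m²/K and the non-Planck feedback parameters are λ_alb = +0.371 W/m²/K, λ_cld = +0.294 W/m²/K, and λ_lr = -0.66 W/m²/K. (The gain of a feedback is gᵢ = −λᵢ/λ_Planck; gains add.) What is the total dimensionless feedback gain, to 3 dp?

Convert to gains: g_alb = 0.371/3.55 = 0.1045; g_cld = 0.294/3.55 = 0.08282; g_lr = -0.66/3.55 = -0.1859.
Total gain g = 0.00142.

0.001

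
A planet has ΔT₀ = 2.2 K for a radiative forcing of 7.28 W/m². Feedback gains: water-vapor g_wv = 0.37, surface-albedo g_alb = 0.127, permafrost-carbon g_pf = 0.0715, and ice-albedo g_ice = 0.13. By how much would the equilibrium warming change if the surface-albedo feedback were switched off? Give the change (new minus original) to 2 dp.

-2.16 K

Original: g = 0.6985, ΔT = 2.2/(1−0.6985) = 7.2968 K.
Without surface-albedo: g' = 0.5715, ΔT' = 2.2/(1−0.5715) = 5.1342 K.
Change = 5.1342 − 7.2968 = -2.16 K.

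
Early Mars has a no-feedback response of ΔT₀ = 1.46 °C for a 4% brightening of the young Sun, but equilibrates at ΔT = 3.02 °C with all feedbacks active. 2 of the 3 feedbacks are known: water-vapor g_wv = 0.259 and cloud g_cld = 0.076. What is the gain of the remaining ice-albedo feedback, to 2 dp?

0.18

Amplification A = ΔT/ΔT₀ = 3.02/1.46 = 2.068.
Total gain g = 1 − 1/A = 1 − 1/2.068 = 0.5164.
Known gains sum to 0.259 + 0.076 = 0.335.
g_ice = 0.5164 − 0.335 = 0.18.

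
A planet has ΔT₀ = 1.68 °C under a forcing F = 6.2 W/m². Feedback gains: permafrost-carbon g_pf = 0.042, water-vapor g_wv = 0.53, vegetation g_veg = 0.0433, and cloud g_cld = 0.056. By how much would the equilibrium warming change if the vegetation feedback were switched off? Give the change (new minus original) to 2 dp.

-0.59 °C

Original: g = 0.6713, ΔT = 1.68/(1−0.6713) = 5.1110 °C.
Without vegetation: g' = 0.628, ΔT' = 1.68/(1−0.628) = 4.5161 °C.
Change = 4.5161 − 5.1110 = -0.59 °C.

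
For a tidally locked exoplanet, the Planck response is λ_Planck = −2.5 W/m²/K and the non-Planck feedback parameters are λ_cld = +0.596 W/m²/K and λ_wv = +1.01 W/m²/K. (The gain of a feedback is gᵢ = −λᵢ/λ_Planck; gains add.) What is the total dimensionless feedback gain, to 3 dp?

0.642

Convert to gains: g_cld = 0.596/2.5 = 0.2384; g_wv = 1.01/2.5 = 0.404.
Total gain g = 0.6424.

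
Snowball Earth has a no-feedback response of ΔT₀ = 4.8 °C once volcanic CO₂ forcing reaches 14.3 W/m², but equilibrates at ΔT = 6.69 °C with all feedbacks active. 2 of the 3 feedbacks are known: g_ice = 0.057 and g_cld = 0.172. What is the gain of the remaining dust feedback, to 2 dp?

Amplification A = ΔT/ΔT₀ = 6.69/4.8 = 1.394.
Total gain g = 1 − 1/A = 1 − 1/1.394 = 0.2826.
Known gains sum to 0.057 + 0.172 = 0.229.
g_dust = 0.2826 − 0.229 = 0.05.

0.05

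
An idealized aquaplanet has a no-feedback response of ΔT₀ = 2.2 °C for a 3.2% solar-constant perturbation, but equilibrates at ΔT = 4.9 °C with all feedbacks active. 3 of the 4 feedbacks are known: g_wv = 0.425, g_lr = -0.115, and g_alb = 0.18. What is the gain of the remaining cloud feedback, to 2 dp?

0.06

Amplification A = ΔT/ΔT₀ = 4.9/2.2 = 2.227.
Total gain g = 1 − 1/A = 1 − 1/2.227 = 0.551.
Known gains sum to 0.425 − 0.115 + 0.18 = 0.49.
g_cld = 0.551 − 0.49 = 0.06.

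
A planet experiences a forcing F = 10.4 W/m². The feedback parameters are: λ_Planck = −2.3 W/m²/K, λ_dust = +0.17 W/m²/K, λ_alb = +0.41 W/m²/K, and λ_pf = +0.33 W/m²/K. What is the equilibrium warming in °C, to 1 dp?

Net feedback parameter λ = (−2.3) + (+0.17) + (+0.41) + (+0.33) = -1.39 W/m²/K.
ΔT = −F/λ = −10.4/(-1.39) = 7.5 °C.

7.5 °C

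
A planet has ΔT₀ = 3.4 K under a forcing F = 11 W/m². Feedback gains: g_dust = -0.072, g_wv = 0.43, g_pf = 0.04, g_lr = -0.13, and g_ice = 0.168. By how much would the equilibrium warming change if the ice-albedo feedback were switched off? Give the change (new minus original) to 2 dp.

Original: g = 0.436, ΔT = 3.4/(1−0.436) = 6.0284 K.
Without ice-albedo: g' = 0.268, ΔT' = 3.4/(1−0.268) = 4.6448 K.
Change = 4.6448 − 6.0284 = -1.38 K.

-1.38 K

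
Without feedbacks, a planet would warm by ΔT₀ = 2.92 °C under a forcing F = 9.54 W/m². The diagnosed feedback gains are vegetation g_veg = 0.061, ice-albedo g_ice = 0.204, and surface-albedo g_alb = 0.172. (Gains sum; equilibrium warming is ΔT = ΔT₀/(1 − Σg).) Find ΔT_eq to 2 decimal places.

Total gain g = 0.061 + 0.204 + 0.172 = 0.437.
Amplification A = 1/(1 − 0.437) = 1.776.
ΔT = 2.92 × 1.776 = 5.19 °C.

5.19 °C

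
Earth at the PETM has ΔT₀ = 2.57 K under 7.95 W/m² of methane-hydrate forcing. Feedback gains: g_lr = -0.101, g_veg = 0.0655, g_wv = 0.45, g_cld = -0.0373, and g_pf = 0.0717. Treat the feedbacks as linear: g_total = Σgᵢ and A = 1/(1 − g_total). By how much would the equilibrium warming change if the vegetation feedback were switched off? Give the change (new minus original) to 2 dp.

-0.50 K

Original: g = 0.4489, ΔT = 2.57/(1−0.4489) = 4.6634 K.
Without vegetation: g' = 0.3834, ΔT' = 2.57/(1−0.3834) = 4.1680 K.
Change = 4.1680 − 4.6634 = -0.50 K.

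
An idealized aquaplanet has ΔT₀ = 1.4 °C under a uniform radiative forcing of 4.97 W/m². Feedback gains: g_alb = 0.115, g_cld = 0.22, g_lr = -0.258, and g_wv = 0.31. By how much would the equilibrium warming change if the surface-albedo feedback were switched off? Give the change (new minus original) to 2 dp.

-0.36 °C

Original: g = 0.387, ΔT = 1.4/(1−0.387) = 2.2838 °C.
Without surface-albedo: g' = 0.272, ΔT' = 1.4/(1−0.272) = 1.9231 °C.
Change = 1.9231 − 2.2838 = -0.36 °C.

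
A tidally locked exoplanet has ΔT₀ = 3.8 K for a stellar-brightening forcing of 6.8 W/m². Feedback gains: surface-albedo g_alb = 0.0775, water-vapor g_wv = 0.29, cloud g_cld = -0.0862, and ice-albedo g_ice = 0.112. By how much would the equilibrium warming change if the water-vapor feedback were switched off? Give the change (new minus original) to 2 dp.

-2.03 K

Original: g = 0.3933, ΔT = 3.8/(1−0.3933) = 6.2634 K.
Without water-vapor: g' = 0.1033, ΔT' = 3.8/(1−0.1033) = 4.2378 K.
Change = 4.2378 − 6.2634 = -2.03 K.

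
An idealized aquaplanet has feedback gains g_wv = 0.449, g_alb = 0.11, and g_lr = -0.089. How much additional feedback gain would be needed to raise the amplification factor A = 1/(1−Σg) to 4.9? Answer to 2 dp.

0.33

Current total gain = 0.47.
Target gain for A = 4.9: g* = 1 − 1/4.9 = 0.7959.
Additional gain needed = 0.7959 − 0.47 = 0.33.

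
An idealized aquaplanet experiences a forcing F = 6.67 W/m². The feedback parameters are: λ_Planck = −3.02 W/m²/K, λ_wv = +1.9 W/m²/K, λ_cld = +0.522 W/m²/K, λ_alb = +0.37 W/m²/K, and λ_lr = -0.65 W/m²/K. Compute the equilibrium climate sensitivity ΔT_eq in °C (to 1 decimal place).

7.6 °C

Net feedback parameter λ = (−3.02) + (+1.9) + (+0.522) + (+0.37) + (-0.65) = -0.878 W/m²/K.
ΔT = −F/λ = −6.67/(-0.878) = 7.6 °C.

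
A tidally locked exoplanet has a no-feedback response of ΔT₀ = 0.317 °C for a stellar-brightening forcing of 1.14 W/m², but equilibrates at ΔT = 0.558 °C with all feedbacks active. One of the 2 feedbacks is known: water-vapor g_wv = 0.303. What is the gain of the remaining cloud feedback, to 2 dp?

Amplification A = ΔT/ΔT₀ = 0.558/0.317 = 1.76.
Total gain g = 1 − 1/A = 1 − 1/1.76 = 0.4318.
The known gain is 0.303.
g_cld = 0.4318 − 0.303 = 0.13.

0.13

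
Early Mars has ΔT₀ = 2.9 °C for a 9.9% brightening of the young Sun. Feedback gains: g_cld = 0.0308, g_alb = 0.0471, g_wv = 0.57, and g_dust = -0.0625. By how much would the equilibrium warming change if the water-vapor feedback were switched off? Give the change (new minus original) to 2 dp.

Original: g = 0.5854, ΔT = 2.9/(1−0.5854) = 6.9947 °C.
Without water-vapor: g' = 0.0154, ΔT' = 2.9/(1−0.0154) = 2.9454 °C.
Change = 2.9454 − 6.9947 = -4.05 °C.

-4.05 °C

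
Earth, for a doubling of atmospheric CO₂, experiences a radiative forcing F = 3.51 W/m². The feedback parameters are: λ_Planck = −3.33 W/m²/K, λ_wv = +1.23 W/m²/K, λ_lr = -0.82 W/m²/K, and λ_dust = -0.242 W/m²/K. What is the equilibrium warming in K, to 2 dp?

1.11 K

Net feedback parameter λ = (−3.33) + (+1.23) + (-0.82) + (-0.242) = -3.162 W/m²/K.
ΔT = −F/λ = −3.51/(-3.162) = 1.11 K.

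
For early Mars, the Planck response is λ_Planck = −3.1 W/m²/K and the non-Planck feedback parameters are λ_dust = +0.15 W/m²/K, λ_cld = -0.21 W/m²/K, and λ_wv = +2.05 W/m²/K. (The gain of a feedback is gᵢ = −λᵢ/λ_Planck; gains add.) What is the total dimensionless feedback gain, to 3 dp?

Convert to gains: g_dust = 0.15/3.1 = 0.04839; g_cld = -0.21/3.1 = -0.06774; g_wv = 2.05/3.1 = 0.6613.
Total gain g = 0.64195.

0.642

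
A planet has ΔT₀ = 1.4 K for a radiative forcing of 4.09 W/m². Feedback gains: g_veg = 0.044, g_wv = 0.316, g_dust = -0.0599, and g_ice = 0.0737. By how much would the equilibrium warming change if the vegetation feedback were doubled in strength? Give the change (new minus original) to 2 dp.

Original: g = 0.3738, ΔT = 1.4/(1−0.3738) = 2.2357 K.
With doubled vegetation: g' = 0.4178, ΔT' = 1.4/(1−0.4178) = 2.4047 K.
Change = 2.4047 − 2.2357 = 0.17 K.

0.17 K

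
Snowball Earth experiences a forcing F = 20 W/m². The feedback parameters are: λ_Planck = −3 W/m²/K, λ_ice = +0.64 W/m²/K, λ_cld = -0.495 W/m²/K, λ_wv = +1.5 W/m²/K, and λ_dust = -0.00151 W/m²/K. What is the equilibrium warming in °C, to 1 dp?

14.7 °C

Net feedback parameter λ = (−3) + (+0.64) + (-0.495) + (+1.5) + (-0.00151) = -1.35651 W/m²/K.
ΔT = −F/λ = −20/(-1.35651) = 14.7 °C.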